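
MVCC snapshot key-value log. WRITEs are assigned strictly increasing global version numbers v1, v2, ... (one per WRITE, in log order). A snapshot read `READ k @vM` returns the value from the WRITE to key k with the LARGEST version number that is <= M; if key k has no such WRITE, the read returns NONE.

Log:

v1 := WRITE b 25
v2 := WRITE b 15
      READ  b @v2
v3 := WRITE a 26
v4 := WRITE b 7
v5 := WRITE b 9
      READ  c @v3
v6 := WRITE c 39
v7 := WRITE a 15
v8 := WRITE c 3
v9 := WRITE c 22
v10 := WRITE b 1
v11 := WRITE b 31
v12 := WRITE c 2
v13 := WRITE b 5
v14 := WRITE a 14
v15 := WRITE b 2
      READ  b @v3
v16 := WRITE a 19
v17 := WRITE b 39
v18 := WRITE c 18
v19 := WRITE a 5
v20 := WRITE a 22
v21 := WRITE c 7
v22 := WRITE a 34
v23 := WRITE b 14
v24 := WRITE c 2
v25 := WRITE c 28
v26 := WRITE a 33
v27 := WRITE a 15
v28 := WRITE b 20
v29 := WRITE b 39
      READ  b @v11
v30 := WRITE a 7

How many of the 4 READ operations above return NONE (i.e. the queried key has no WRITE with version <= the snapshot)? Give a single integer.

Answer: 1

Derivation:
v1: WRITE b=25  (b history now [(1, 25)])
v2: WRITE b=15  (b history now [(1, 25), (2, 15)])
READ b @v2: history=[(1, 25), (2, 15)] -> pick v2 -> 15
v3: WRITE a=26  (a history now [(3, 26)])
v4: WRITE b=7  (b history now [(1, 25), (2, 15), (4, 7)])
v5: WRITE b=9  (b history now [(1, 25), (2, 15), (4, 7), (5, 9)])
READ c @v3: history=[] -> no version <= 3 -> NONE
v6: WRITE c=39  (c history now [(6, 39)])
v7: WRITE a=15  (a history now [(3, 26), (7, 15)])
v8: WRITE c=3  (c history now [(6, 39), (8, 3)])
v9: WRITE c=22  (c history now [(6, 39), (8, 3), (9, 22)])
v10: WRITE b=1  (b history now [(1, 25), (2, 15), (4, 7), (5, 9), (10, 1)])
v11: WRITE b=31  (b history now [(1, 25), (2, 15), (4, 7), (5, 9), (10, 1), (11, 31)])
v12: WRITE c=2  (c history now [(6, 39), (8, 3), (9, 22), (12, 2)])
v13: WRITE b=5  (b history now [(1, 25), (2, 15), (4, 7), (5, 9), (10, 1), (11, 31), (13, 5)])
v14: WRITE a=14  (a history now [(3, 26), (7, 15), (14, 14)])
v15: WRITE b=2  (b history now [(1, 25), (2, 15), (4, 7), (5, 9), (10, 1), (11, 31), (13, 5), (15, 2)])
READ b @v3: history=[(1, 25), (2, 15), (4, 7), (5, 9), (10, 1), (11, 31), (13, 5), (15, 2)] -> pick v2 -> 15
v16: WRITE a=19  (a history now [(3, 26), (7, 15), (14, 14), (16, 19)])
v17: WRITE b=39  (b history now [(1, 25), (2, 15), (4, 7), (5, 9), (10, 1), (11, 31), (13, 5), (15, 2), (17, 39)])
v18: WRITE c=18  (c history now [(6, 39), (8, 3), (9, 22), (12, 2), (18, 18)])
v19: WRITE a=5  (a history now [(3, 26), (7, 15), (14, 14), (16, 19), (19, 5)])
v20: WRITE a=22  (a history now [(3, 26), (7, 15), (14, 14), (16, 19), (19, 5), (20, 22)])
v21: WRITE c=7  (c history now [(6, 39), (8, 3), (9, 22), (12, 2), (18, 18), (21, 7)])
v22: WRITE a=34  (a history now [(3, 26), (7, 15), (14, 14), (16, 19), (19, 5), (20, 22), (22, 34)])
v23: WRITE b=14  (b history now [(1, 25), (2, 15), (4, 7), (5, 9), (10, 1), (11, 31), (13, 5), (15, 2), (17, 39), (23, 14)])
v24: WRITE c=2  (c history now [(6, 39), (8, 3), (9, 22), (12, 2), (18, 18), (21, 7), (24, 2)])
v25: WRITE c=28  (c history now [(6, 39), (8, 3), (9, 22), (12, 2), (18, 18), (21, 7), (24, 2), (25, 28)])
v26: WRITE a=33  (a history now [(3, 26), (7, 15), (14, 14), (16, 19), (19, 5), (20, 22), (22, 34), (26, 33)])
v27: WRITE a=15  (a history now [(3, 26), (7, 15), (14, 14), (16, 19), (19, 5), (20, 22), (22, 34), (26, 33), (27, 15)])
v28: WRITE b=20  (b history now [(1, 25), (2, 15), (4, 7), (5, 9), (10, 1), (11, 31), (13, 5), (15, 2), (17, 39), (23, 14), (28, 20)])
v29: WRITE b=39  (b history now [(1, 25), (2, 15), (4, 7), (5, 9), (10, 1), (11, 31), (13, 5), (15, 2), (17, 39), (23, 14), (28, 20), (29, 39)])
READ b @v11: history=[(1, 25), (2, 15), (4, 7), (5, 9), (10, 1), (11, 31), (13, 5), (15, 2), (17, 39), (23, 14), (28, 20), (29, 39)] -> pick v11 -> 31
v30: WRITE a=7  (a history now [(3, 26), (7, 15), (14, 14), (16, 19), (19, 5), (20, 22), (22, 34), (26, 33), (27, 15), (30, 7)])
Read results in order: ['15', 'NONE', '15', '31']
NONE count = 1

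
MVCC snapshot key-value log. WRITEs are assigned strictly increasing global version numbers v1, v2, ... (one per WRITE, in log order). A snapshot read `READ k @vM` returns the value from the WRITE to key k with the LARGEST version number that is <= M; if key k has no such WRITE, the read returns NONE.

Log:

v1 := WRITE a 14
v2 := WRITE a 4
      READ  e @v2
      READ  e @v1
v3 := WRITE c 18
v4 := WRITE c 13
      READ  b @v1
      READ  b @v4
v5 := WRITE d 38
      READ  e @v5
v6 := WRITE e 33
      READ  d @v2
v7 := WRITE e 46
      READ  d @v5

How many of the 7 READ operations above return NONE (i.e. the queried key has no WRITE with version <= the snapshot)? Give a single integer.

v1: WRITE a=14  (a history now [(1, 14)])
v2: WRITE a=4  (a history now [(1, 14), (2, 4)])
READ e @v2: history=[] -> no version <= 2 -> NONE
READ e @v1: history=[] -> no version <= 1 -> NONE
v3: WRITE c=18  (c history now [(3, 18)])
v4: WRITE c=13  (c history now [(3, 18), (4, 13)])
READ b @v1: history=[] -> no version <= 1 -> NONE
READ b @v4: history=[] -> no version <= 4 -> NONE
v5: WRITE d=38  (d history now [(5, 38)])
READ e @v5: history=[] -> no version <= 5 -> NONE
v6: WRITE e=33  (e history now [(6, 33)])
READ d @v2: history=[(5, 38)] -> no version <= 2 -> NONE
v7: WRITE e=46  (e history now [(6, 33), (7, 46)])
READ d @v5: history=[(5, 38)] -> pick v5 -> 38
Read results in order: ['NONE', 'NONE', 'NONE', 'NONE', 'NONE', 'NONE', '38']
NONE count = 6

Answer: 6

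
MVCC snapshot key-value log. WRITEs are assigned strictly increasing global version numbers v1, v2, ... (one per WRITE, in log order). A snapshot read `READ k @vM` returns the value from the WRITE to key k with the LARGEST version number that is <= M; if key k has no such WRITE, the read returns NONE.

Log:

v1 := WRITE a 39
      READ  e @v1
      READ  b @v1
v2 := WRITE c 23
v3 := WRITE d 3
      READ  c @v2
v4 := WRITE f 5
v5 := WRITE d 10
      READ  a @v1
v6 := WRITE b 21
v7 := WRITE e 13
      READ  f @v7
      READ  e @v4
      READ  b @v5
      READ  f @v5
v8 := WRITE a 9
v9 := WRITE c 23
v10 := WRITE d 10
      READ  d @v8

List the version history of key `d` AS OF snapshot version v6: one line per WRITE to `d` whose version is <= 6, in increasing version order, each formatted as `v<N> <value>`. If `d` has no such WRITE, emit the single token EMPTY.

Scan writes for key=d with version <= 6:
  v1 WRITE a 39 -> skip
  v2 WRITE c 23 -> skip
  v3 WRITE d 3 -> keep
  v4 WRITE f 5 -> skip
  v5 WRITE d 10 -> keep
  v6 WRITE b 21 -> skip
  v7 WRITE e 13 -> skip
  v8 WRITE a 9 -> skip
  v9 WRITE c 23 -> skip
  v10 WRITE d 10 -> drop (> snap)
Collected: [(3, 3), (5, 10)]

Answer: v3 3
v5 10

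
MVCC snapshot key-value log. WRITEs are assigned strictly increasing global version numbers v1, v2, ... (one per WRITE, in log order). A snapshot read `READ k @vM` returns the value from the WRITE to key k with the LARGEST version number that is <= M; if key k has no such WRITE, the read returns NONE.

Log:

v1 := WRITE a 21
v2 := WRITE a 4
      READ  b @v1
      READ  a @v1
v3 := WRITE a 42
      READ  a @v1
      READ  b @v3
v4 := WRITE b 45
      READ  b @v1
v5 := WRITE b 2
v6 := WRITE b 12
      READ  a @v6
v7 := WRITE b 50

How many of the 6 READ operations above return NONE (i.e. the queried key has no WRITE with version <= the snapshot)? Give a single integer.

Answer: 3

Derivation:
v1: WRITE a=21  (a history now [(1, 21)])
v2: WRITE a=4  (a history now [(1, 21), (2, 4)])
READ b @v1: history=[] -> no version <= 1 -> NONE
READ a @v1: history=[(1, 21), (2, 4)] -> pick v1 -> 21
v3: WRITE a=42  (a history now [(1, 21), (2, 4), (3, 42)])
READ a @v1: history=[(1, 21), (2, 4), (3, 42)] -> pick v1 -> 21
READ b @v3: history=[] -> no version <= 3 -> NONE
v4: WRITE b=45  (b history now [(4, 45)])
READ b @v1: history=[(4, 45)] -> no version <= 1 -> NONE
v5: WRITE b=2  (b history now [(4, 45), (5, 2)])
v6: WRITE b=12  (b history now [(4, 45), (5, 2), (6, 12)])
READ a @v6: history=[(1, 21), (2, 4), (3, 42)] -> pick v3 -> 42
v7: WRITE b=50  (b history now [(4, 45), (5, 2), (6, 12), (7, 50)])
Read results in order: ['NONE', '21', '21', 'NONE', 'NONE', '42']
NONE count = 3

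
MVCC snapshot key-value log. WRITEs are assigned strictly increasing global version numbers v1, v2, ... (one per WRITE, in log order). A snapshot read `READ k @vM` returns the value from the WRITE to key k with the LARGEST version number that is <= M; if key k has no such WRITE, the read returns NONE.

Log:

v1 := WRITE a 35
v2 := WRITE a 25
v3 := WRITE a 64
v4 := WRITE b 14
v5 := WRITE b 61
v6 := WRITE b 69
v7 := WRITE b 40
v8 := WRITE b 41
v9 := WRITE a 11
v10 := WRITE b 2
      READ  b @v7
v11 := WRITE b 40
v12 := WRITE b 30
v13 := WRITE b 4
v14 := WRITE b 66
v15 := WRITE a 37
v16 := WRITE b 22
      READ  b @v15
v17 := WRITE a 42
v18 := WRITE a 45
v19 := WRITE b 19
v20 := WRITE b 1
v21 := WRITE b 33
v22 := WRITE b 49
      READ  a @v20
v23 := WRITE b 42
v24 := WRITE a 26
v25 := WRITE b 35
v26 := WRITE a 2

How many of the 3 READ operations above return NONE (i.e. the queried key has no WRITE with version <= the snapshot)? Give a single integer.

v1: WRITE a=35  (a history now [(1, 35)])
v2: WRITE a=25  (a history now [(1, 35), (2, 25)])
v3: WRITE a=64  (a history now [(1, 35), (2, 25), (3, 64)])
v4: WRITE b=14  (b history now [(4, 14)])
v5: WRITE b=61  (b history now [(4, 14), (5, 61)])
v6: WRITE b=69  (b history now [(4, 14), (5, 61), (6, 69)])
v7: WRITE b=40  (b history now [(4, 14), (5, 61), (6, 69), (7, 40)])
v8: WRITE b=41  (b history now [(4, 14), (5, 61), (6, 69), (7, 40), (8, 41)])
v9: WRITE a=11  (a history now [(1, 35), (2, 25), (3, 64), (9, 11)])
v10: WRITE b=2  (b history now [(4, 14), (5, 61), (6, 69), (7, 40), (8, 41), (10, 2)])
READ b @v7: history=[(4, 14), (5, 61), (6, 69), (7, 40), (8, 41), (10, 2)] -> pick v7 -> 40
v11: WRITE b=40  (b history now [(4, 14), (5, 61), (6, 69), (7, 40), (8, 41), (10, 2), (11, 40)])
v12: WRITE b=30  (b history now [(4, 14), (5, 61), (6, 69), (7, 40), (8, 41), (10, 2), (11, 40), (12, 30)])
v13: WRITE b=4  (b history now [(4, 14), (5, 61), (6, 69), (7, 40), (8, 41), (10, 2), (11, 40), (12, 30), (13, 4)])
v14: WRITE b=66  (b history now [(4, 14), (5, 61), (6, 69), (7, 40), (8, 41), (10, 2), (11, 40), (12, 30), (13, 4), (14, 66)])
v15: WRITE a=37  (a history now [(1, 35), (2, 25), (3, 64), (9, 11), (15, 37)])
v16: WRITE b=22  (b history now [(4, 14), (5, 61), (6, 69), (7, 40), (8, 41), (10, 2), (11, 40), (12, 30), (13, 4), (14, 66), (16, 22)])
READ b @v15: history=[(4, 14), (5, 61), (6, 69), (7, 40), (8, 41), (10, 2), (11, 40), (12, 30), (13, 4), (14, 66), (16, 22)] -> pick v14 -> 66
v17: WRITE a=42  (a history now [(1, 35), (2, 25), (3, 64), (9, 11), (15, 37), (17, 42)])
v18: WRITE a=45  (a history now [(1, 35), (2, 25), (3, 64), (9, 11), (15, 37), (17, 42), (18, 45)])
v19: WRITE b=19  (b history now [(4, 14), (5, 61), (6, 69), (7, 40), (8, 41), (10, 2), (11, 40), (12, 30), (13, 4), (14, 66), (16, 22), (19, 19)])
v20: WRITE b=1  (b history now [(4, 14), (5, 61), (6, 69), (7, 40), (8, 41), (10, 2), (11, 40), (12, 30), (13, 4), (14, 66), (16, 22), (19, 19), (20, 1)])
v21: WRITE b=33  (b history now [(4, 14), (5, 61), (6, 69), (7, 40), (8, 41), (10, 2), (11, 40), (12, 30), (13, 4), (14, 66), (16, 22), (19, 19), (20, 1), (21, 33)])
v22: WRITE b=49  (b history now [(4, 14), (5, 61), (6, 69), (7, 40), (8, 41), (10, 2), (11, 40), (12, 30), (13, 4), (14, 66), (16, 22), (19, 19), (20, 1), (21, 33), (22, 49)])
READ a @v20: history=[(1, 35), (2, 25), (3, 64), (9, 11), (15, 37), (17, 42), (18, 45)] -> pick v18 -> 45
v23: WRITE b=42  (b history now [(4, 14), (5, 61), (6, 69), (7, 40), (8, 41), (10, 2), (11, 40), (12, 30), (13, 4), (14, 66), (16, 22), (19, 19), (20, 1), (21, 33), (22, 49), (23, 42)])
v24: WRITE a=26  (a history now [(1, 35), (2, 25), (3, 64), (9, 11), (15, 37), (17, 42), (18, 45), (24, 26)])
v25: WRITE b=35  (b history now [(4, 14), (5, 61), (6, 69), (7, 40), (8, 41), (10, 2), (11, 40), (12, 30), (13, 4), (14, 66), (16, 22), (19, 19), (20, 1), (21, 33), (22, 49), (23, 42), (25, 35)])
v26: WRITE a=2  (a history now [(1, 35), (2, 25), (3, 64), (9, 11), (15, 37), (17, 42), (18, 45), (24, 26), (26, 2)])
Read results in order: ['40', '66', '45']
NONE count = 0

Answer: 0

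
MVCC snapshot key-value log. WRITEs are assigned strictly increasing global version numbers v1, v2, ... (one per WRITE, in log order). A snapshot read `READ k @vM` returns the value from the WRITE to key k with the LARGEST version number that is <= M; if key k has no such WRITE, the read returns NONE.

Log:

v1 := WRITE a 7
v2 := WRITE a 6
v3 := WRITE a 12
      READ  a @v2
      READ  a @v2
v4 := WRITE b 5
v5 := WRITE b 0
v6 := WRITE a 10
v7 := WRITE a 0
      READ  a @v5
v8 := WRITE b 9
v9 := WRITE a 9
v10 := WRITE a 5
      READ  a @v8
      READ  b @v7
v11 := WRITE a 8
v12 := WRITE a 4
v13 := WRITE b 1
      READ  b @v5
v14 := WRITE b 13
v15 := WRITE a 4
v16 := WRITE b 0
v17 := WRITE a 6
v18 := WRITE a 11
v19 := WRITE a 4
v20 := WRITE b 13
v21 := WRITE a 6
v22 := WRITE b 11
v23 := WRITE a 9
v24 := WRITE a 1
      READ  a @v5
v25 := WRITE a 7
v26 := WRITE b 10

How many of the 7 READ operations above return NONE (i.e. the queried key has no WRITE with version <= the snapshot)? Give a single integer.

Answer: 0

Derivation:
v1: WRITE a=7  (a history now [(1, 7)])
v2: WRITE a=6  (a history now [(1, 7), (2, 6)])
v3: WRITE a=12  (a history now [(1, 7), (2, 6), (3, 12)])
READ a @v2: history=[(1, 7), (2, 6), (3, 12)] -> pick v2 -> 6
READ a @v2: history=[(1, 7), (2, 6), (3, 12)] -> pick v2 -> 6
v4: WRITE b=5  (b history now [(4, 5)])
v5: WRITE b=0  (b history now [(4, 5), (5, 0)])
v6: WRITE a=10  (a history now [(1, 7), (2, 6), (3, 12), (6, 10)])
v7: WRITE a=0  (a history now [(1, 7), (2, 6), (3, 12), (6, 10), (7, 0)])
READ a @v5: history=[(1, 7), (2, 6), (3, 12), (6, 10), (7, 0)] -> pick v3 -> 12
v8: WRITE b=9  (b history now [(4, 5), (5, 0), (8, 9)])
v9: WRITE a=9  (a history now [(1, 7), (2, 6), (3, 12), (6, 10), (7, 0), (9, 9)])
v10: WRITE a=5  (a history now [(1, 7), (2, 6), (3, 12), (6, 10), (7, 0), (9, 9), (10, 5)])
READ a @v8: history=[(1, 7), (2, 6), (3, 12), (6, 10), (7, 0), (9, 9), (10, 5)] -> pick v7 -> 0
READ b @v7: history=[(4, 5), (5, 0), (8, 9)] -> pick v5 -> 0
v11: WRITE a=8  (a history now [(1, 7), (2, 6), (3, 12), (6, 10), (7, 0), (9, 9), (10, 5), (11, 8)])
v12: WRITE a=4  (a history now [(1, 7), (2, 6), (3, 12), (6, 10), (7, 0), (9, 9), (10, 5), (11, 8), (12, 4)])
v13: WRITE b=1  (b history now [(4, 5), (5, 0), (8, 9), (13, 1)])
READ b @v5: history=[(4, 5), (5, 0), (8, 9), (13, 1)] -> pick v5 -> 0
v14: WRITE b=13  (b history now [(4, 5), (5, 0), (8, 9), (13, 1), (14, 13)])
v15: WRITE a=4  (a history now [(1, 7), (2, 6), (3, 12), (6, 10), (7, 0), (9, 9), (10, 5), (11, 8), (12, 4), (15, 4)])
v16: WRITE b=0  (b history now [(4, 5), (5, 0), (8, 9), (13, 1), (14, 13), (16, 0)])
v17: WRITE a=6  (a history now [(1, 7), (2, 6), (3, 12), (6, 10), (7, 0), (9, 9), (10, 5), (11, 8), (12, 4), (15, 4), (17, 6)])
v18: WRITE a=11  (a history now [(1, 7), (2, 6), (3, 12), (6, 10), (7, 0), (9, 9), (10, 5), (11, 8), (12, 4), (15, 4), (17, 6), (18, 11)])
v19: WRITE a=4  (a history now [(1, 7), (2, 6), (3, 12), (6, 10), (7, 0), (9, 9), (10, 5), (11, 8), (12, 4), (15, 4), (17, 6), (18, 11), (19, 4)])
v20: WRITE b=13  (b history now [(4, 5), (5, 0), (8, 9), (13, 1), (14, 13), (16, 0), (20, 13)])
v21: WRITE a=6  (a history now [(1, 7), (2, 6), (3, 12), (6, 10), (7, 0), (9, 9), (10, 5), (11, 8), (12, 4), (15, 4), (17, 6), (18, 11), (19, 4), (21, 6)])
v22: WRITE b=11  (b history now [(4, 5), (5, 0), (8, 9), (13, 1), (14, 13), (16, 0), (20, 13), (22, 11)])
v23: WRITE a=9  (a history now [(1, 7), (2, 6), (3, 12), (6, 10), (7, 0), (9, 9), (10, 5), (11, 8), (12, 4), (15, 4), (17, 6), (18, 11), (19, 4), (21, 6), (23, 9)])
v24: WRITE a=1  (a history now [(1, 7), (2, 6), (3, 12), (6, 10), (7, 0), (9, 9), (10, 5), (11, 8), (12, 4), (15, 4), (17, 6), (18, 11), (19, 4), (21, 6), (23, 9), (24, 1)])
READ a @v5: history=[(1, 7), (2, 6), (3, 12), (6, 10), (7, 0), (9, 9), (10, 5), (11, 8), (12, 4), (15, 4), (17, 6), (18, 11), (19, 4), (21, 6), (23, 9), (24, 1)] -> pick v3 -> 12
v25: WRITE a=7  (a history now [(1, 7), (2, 6), (3, 12), (6, 10), (7, 0), (9, 9), (10, 5), (11, 8), (12, 4), (15, 4), (17, 6), (18, 11), (19, 4), (21, 6), (23, 9), (24, 1), (25, 7)])
v26: WRITE b=10  (b history now [(4, 5), (5, 0), (8, 9), (13, 1), (14, 13), (16, 0), (20, 13), (22, 11), (26, 10)])
Read results in order: ['6', '6', '12', '0', '0', '0', '12']
NONE count = 0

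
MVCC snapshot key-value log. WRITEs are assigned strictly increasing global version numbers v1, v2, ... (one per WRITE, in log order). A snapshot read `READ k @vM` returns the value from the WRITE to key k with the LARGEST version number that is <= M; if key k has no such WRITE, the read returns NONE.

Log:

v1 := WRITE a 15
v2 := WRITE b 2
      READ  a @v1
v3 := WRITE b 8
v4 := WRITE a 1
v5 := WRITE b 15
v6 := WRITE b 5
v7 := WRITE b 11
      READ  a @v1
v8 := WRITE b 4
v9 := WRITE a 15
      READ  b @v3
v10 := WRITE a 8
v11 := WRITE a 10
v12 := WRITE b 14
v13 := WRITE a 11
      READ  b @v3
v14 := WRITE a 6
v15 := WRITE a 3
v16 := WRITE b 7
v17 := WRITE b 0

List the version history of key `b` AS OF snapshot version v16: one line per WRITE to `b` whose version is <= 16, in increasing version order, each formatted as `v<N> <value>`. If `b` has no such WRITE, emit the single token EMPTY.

Answer: v2 2
v3 8
v5 15
v6 5
v7 11
v8 4
v12 14
v16 7

Derivation:
Scan writes for key=b with version <= 16:
  v1 WRITE a 15 -> skip
  v2 WRITE b 2 -> keep
  v3 WRITE b 8 -> keep
  v4 WRITE a 1 -> skip
  v5 WRITE b 15 -> keep
  v6 WRITE b 5 -> keep
  v7 WRITE b 11 -> keep
  v8 WRITE b 4 -> keep
  v9 WRITE a 15 -> skip
  v10 WRITE a 8 -> skip
  v11 WRITE a 10 -> skip
  v12 WRITE b 14 -> keep
  v13 WRITE a 11 -> skip
  v14 WRITE a 6 -> skip
  v15 WRITE a 3 -> skip
  v16 WRITE b 7 -> keep
  v17 WRITE b 0 -> drop (> snap)
Collected: [(2, 2), (3, 8), (5, 15), (6, 5), (7, 11), (8, 4), (12, 14), (16, 7)]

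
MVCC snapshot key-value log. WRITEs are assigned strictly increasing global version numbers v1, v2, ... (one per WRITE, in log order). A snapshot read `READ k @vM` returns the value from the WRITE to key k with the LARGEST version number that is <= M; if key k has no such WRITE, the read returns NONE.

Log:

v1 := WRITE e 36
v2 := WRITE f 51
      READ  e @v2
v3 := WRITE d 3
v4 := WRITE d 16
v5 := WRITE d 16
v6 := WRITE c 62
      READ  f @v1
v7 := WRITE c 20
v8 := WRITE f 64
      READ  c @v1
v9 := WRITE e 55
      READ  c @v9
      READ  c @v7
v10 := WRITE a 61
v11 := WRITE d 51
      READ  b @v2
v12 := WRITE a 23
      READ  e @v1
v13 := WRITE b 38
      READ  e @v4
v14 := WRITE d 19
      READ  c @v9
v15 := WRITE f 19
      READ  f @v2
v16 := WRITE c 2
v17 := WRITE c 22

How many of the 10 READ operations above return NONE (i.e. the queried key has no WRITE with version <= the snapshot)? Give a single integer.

v1: WRITE e=36  (e history now [(1, 36)])
v2: WRITE f=51  (f history now [(2, 51)])
READ e @v2: history=[(1, 36)] -> pick v1 -> 36
v3: WRITE d=3  (d history now [(3, 3)])
v4: WRITE d=16  (d history now [(3, 3), (4, 16)])
v5: WRITE d=16  (d history now [(3, 3), (4, 16), (5, 16)])
v6: WRITE c=62  (c history now [(6, 62)])
READ f @v1: history=[(2, 51)] -> no version <= 1 -> NONE
v7: WRITE c=20  (c history now [(6, 62), (7, 20)])
v8: WRITE f=64  (f history now [(2, 51), (8, 64)])
READ c @v1: history=[(6, 62), (7, 20)] -> no version <= 1 -> NONE
v9: WRITE e=55  (e history now [(1, 36), (9, 55)])
READ c @v9: history=[(6, 62), (7, 20)] -> pick v7 -> 20
READ c @v7: history=[(6, 62), (7, 20)] -> pick v7 -> 20
v10: WRITE a=61  (a history now [(10, 61)])
v11: WRITE d=51  (d history now [(3, 3), (4, 16), (5, 16), (11, 51)])
READ b @v2: history=[] -> no version <= 2 -> NONE
v12: WRITE a=23  (a history now [(10, 61), (12, 23)])
READ e @v1: history=[(1, 36), (9, 55)] -> pick v1 -> 36
v13: WRITE b=38  (b history now [(13, 38)])
READ e @v4: history=[(1, 36), (9, 55)] -> pick v1 -> 36
v14: WRITE d=19  (d history now [(3, 3), (4, 16), (5, 16), (11, 51), (14, 19)])
READ c @v9: history=[(6, 62), (7, 20)] -> pick v7 -> 20
v15: WRITE f=19  (f history now [(2, 51), (8, 64), (15, 19)])
READ f @v2: history=[(2, 51), (8, 64), (15, 19)] -> pick v2 -> 51
v16: WRITE c=2  (c history now [(6, 62), (7, 20), (16, 2)])
v17: WRITE c=22  (c history now [(6, 62), (7, 20), (16, 2), (17, 22)])
Read results in order: ['36', 'NONE', 'NONE', '20', '20', 'NONE', '36', '36', '20', '51']
NONE count = 3

Answer: 3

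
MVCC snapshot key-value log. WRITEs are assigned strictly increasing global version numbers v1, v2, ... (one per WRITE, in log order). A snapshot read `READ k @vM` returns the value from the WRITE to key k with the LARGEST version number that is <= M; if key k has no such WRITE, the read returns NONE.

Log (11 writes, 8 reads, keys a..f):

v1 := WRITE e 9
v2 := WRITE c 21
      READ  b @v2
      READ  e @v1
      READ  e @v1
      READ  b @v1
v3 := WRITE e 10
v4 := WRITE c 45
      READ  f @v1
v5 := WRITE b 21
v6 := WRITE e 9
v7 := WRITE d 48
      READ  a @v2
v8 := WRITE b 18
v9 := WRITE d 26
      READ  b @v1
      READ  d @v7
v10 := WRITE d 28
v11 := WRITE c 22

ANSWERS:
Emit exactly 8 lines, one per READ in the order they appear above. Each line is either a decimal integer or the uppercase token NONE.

v1: WRITE e=9  (e history now [(1, 9)])
v2: WRITE c=21  (c history now [(2, 21)])
READ b @v2: history=[] -> no version <= 2 -> NONE
READ e @v1: history=[(1, 9)] -> pick v1 -> 9
READ e @v1: history=[(1, 9)] -> pick v1 -> 9
READ b @v1: history=[] -> no version <= 1 -> NONE
v3: WRITE e=10  (e history now [(1, 9), (3, 10)])
v4: WRITE c=45  (c history now [(2, 21), (4, 45)])
READ f @v1: history=[] -> no version <= 1 -> NONE
v5: WRITE b=21  (b history now [(5, 21)])
v6: WRITE e=9  (e history now [(1, 9), (3, 10), (6, 9)])
v7: WRITE d=48  (d history now [(7, 48)])
READ a @v2: history=[] -> no version <= 2 -> NONE
v8: WRITE b=18  (b history now [(5, 21), (8, 18)])
v9: WRITE d=26  (d history now [(7, 48), (9, 26)])
READ b @v1: history=[(5, 21), (8, 18)] -> no version <= 1 -> NONE
READ d @v7: history=[(7, 48), (9, 26)] -> pick v7 -> 48
v10: WRITE d=28  (d history now [(7, 48), (9, 26), (10, 28)])
v11: WRITE c=22  (c history now [(2, 21), (4, 45), (11, 22)])

Answer: NONE
9
9
NONE
NONE
NONE
NONE
48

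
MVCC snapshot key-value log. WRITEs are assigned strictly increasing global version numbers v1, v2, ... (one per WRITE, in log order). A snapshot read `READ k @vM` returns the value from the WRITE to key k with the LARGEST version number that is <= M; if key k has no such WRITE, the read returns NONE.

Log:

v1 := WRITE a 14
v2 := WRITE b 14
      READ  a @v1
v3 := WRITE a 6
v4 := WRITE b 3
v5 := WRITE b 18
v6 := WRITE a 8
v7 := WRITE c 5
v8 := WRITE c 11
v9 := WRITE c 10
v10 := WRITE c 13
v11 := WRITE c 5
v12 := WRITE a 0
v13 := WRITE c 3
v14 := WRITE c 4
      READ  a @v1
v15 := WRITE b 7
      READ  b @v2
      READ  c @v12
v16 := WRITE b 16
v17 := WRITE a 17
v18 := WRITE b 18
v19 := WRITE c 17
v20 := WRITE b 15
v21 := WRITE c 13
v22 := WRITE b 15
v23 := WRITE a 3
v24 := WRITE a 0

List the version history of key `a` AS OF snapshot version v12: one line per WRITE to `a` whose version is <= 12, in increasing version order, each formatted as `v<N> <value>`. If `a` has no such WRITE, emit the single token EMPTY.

Scan writes for key=a with version <= 12:
  v1 WRITE a 14 -> keep
  v2 WRITE b 14 -> skip
  v3 WRITE a 6 -> keep
  v4 WRITE b 3 -> skip
  v5 WRITE b 18 -> skip
  v6 WRITE a 8 -> keep
  v7 WRITE c 5 -> skip
  v8 WRITE c 11 -> skip
  v9 WRITE c 10 -> skip
  v10 WRITE c 13 -> skip
  v11 WRITE c 5 -> skip
  v12 WRITE a 0 -> keep
  v13 WRITE c 3 -> skip
  v14 WRITE c 4 -> skip
  v15 WRITE b 7 -> skip
  v16 WRITE b 16 -> skip
  v17 WRITE a 17 -> drop (> snap)
  v18 WRITE b 18 -> skip
  v19 WRITE c 17 -> skip
  v20 WRITE b 15 -> skip
  v21 WRITE c 13 -> skip
  v22 WRITE b 15 -> skip
  v23 WRITE a 3 -> drop (> snap)
  v24 WRITE a 0 -> drop (> snap)
Collected: [(1, 14), (3, 6), (6, 8), (12, 0)]

Answer: v1 14
v3 6
v6 8
v12 0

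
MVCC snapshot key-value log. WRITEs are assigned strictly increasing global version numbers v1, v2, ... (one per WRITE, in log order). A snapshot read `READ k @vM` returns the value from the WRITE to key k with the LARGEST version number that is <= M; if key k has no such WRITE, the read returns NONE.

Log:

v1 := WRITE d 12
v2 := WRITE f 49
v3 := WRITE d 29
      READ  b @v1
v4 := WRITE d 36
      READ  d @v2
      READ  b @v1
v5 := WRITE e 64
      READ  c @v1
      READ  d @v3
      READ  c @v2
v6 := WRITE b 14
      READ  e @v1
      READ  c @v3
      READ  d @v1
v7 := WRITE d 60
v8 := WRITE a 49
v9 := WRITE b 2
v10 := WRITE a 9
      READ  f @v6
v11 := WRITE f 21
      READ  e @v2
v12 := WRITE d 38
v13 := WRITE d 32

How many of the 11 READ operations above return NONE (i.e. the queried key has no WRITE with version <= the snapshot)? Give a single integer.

Answer: 7

Derivation:
v1: WRITE d=12  (d history now [(1, 12)])
v2: WRITE f=49  (f history now [(2, 49)])
v3: WRITE d=29  (d history now [(1, 12), (3, 29)])
READ b @v1: history=[] -> no version <= 1 -> NONE
v4: WRITE d=36  (d history now [(1, 12), (3, 29), (4, 36)])
READ d @v2: history=[(1, 12), (3, 29), (4, 36)] -> pick v1 -> 12
READ b @v1: history=[] -> no version <= 1 -> NONE
v5: WRITE e=64  (e history now [(5, 64)])
READ c @v1: history=[] -> no version <= 1 -> NONE
READ d @v3: history=[(1, 12), (3, 29), (4, 36)] -> pick v3 -> 29
READ c @v2: history=[] -> no version <= 2 -> NONE
v6: WRITE b=14  (b history now [(6, 14)])
READ e @v1: history=[(5, 64)] -> no version <= 1 -> NONE
READ c @v3: history=[] -> no version <= 3 -> NONE
READ d @v1: history=[(1, 12), (3, 29), (4, 36)] -> pick v1 -> 12
v7: WRITE d=60  (d history now [(1, 12), (3, 29), (4, 36), (7, 60)])
v8: WRITE a=49  (a history now [(8, 49)])
v9: WRITE b=2  (b history now [(6, 14), (9, 2)])
v10: WRITE a=9  (a history now [(8, 49), (10, 9)])
READ f @v6: history=[(2, 49)] -> pick v2 -> 49
v11: WRITE f=21  (f history now [(2, 49), (11, 21)])
READ e @v2: history=[(5, 64)] -> no version <= 2 -> NONE
v12: WRITE d=38  (d history now [(1, 12), (3, 29), (4, 36), (7, 60), (12, 38)])
v13: WRITE d=32  (d history now [(1, 12), (3, 29), (4, 36), (7, 60), (12, 38), (13, 32)])
Read results in order: ['NONE', '12', 'NONE', 'NONE', '29', 'NONE', 'NONE', 'NONE', '12', '49', 'NONE']
NONE count = 7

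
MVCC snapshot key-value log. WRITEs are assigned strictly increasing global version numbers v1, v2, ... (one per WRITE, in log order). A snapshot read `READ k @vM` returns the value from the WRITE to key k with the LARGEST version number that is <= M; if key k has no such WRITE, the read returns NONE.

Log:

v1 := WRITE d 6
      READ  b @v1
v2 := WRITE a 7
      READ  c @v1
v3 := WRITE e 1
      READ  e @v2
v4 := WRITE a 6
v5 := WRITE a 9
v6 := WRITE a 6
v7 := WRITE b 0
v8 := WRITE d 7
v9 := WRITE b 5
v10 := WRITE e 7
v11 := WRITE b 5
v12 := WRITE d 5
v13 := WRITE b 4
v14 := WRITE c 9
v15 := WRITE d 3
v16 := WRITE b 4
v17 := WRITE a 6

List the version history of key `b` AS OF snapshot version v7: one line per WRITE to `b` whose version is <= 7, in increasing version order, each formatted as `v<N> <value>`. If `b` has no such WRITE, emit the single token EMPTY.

Answer: v7 0

Derivation:
Scan writes for key=b with version <= 7:
  v1 WRITE d 6 -> skip
  v2 WRITE a 7 -> skip
  v3 WRITE e 1 -> skip
  v4 WRITE a 6 -> skip
  v5 WRITE a 9 -> skip
  v6 WRITE a 6 -> skip
  v7 WRITE b 0 -> keep
  v8 WRITE d 7 -> skip
  v9 WRITE b 5 -> drop (> snap)
  v10 WRITE e 7 -> skip
  v11 WRITE b 5 -> drop (> snap)
  v12 WRITE d 5 -> skip
  v13 WRITE b 4 -> drop (> snap)
  v14 WRITE c 9 -> skip
  v15 WRITE d 3 -> skip
  v16 WRITE b 4 -> drop (> snap)
  v17 WRITE a 6 -> skip
Collected: [(7, 0)]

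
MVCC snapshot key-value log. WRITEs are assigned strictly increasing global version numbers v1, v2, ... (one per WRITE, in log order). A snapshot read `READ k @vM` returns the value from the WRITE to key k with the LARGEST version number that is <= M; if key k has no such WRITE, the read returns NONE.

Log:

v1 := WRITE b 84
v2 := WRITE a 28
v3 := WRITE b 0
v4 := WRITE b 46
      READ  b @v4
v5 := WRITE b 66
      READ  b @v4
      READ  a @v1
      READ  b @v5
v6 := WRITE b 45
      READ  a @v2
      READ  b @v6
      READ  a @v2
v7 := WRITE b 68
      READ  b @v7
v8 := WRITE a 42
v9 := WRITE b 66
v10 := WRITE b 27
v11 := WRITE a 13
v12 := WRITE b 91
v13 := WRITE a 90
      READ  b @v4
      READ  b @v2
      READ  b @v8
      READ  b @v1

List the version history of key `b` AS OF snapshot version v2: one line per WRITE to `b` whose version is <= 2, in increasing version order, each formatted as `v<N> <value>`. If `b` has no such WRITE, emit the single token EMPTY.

Scan writes for key=b with version <= 2:
  v1 WRITE b 84 -> keep
  v2 WRITE a 28 -> skip
  v3 WRITE b 0 -> drop (> snap)
  v4 WRITE b 46 -> drop (> snap)
  v5 WRITE b 66 -> drop (> snap)
  v6 WRITE b 45 -> drop (> snap)
  v7 WRITE b 68 -> drop (> snap)
  v8 WRITE a 42 -> skip
  v9 WRITE b 66 -> drop (> snap)
  v10 WRITE b 27 -> drop (> snap)
  v11 WRITE a 13 -> skip
  v12 WRITE b 91 -> drop (> snap)
  v13 WRITE a 90 -> skip
Collected: [(1, 84)]

Answer: v1 84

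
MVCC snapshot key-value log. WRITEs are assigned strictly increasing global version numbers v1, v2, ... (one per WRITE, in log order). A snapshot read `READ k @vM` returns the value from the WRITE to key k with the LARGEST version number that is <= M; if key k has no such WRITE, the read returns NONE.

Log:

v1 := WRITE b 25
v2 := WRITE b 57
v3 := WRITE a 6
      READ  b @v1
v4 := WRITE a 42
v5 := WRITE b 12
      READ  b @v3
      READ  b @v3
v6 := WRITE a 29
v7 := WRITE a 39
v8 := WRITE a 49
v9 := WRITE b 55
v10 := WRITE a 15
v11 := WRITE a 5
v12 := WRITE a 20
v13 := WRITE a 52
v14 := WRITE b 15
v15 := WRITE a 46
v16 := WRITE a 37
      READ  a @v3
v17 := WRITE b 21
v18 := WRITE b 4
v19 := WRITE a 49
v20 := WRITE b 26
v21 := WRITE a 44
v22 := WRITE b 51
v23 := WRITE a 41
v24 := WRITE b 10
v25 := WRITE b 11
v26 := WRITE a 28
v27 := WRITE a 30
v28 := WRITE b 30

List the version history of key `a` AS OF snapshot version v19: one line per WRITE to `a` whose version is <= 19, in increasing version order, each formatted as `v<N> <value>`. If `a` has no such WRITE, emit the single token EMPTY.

Answer: v3 6
v4 42
v6 29
v7 39
v8 49
v10 15
v11 5
v12 20
v13 52
v15 46
v16 37
v19 49

Derivation:
Scan writes for key=a with version <= 19:
  v1 WRITE b 25 -> skip
  v2 WRITE b 57 -> skip
  v3 WRITE a 6 -> keep
  v4 WRITE a 42 -> keep
  v5 WRITE b 12 -> skip
  v6 WRITE a 29 -> keep
  v7 WRITE a 39 -> keep
  v8 WRITE a 49 -> keep
  v9 WRITE b 55 -> skip
  v10 WRITE a 15 -> keep
  v11 WRITE a 5 -> keep
  v12 WRITE a 20 -> keep
  v13 WRITE a 52 -> keep
  v14 WRITE b 15 -> skip
  v15 WRITE a 46 -> keep
  v16 WRITE a 37 -> keep
  v17 WRITE b 21 -> skip
  v18 WRITE b 4 -> skip
  v19 WRITE a 49 -> keep
  v20 WRITE b 26 -> skip
  v21 WRITE a 44 -> drop (> snap)
  v22 WRITE b 51 -> skip
  v23 WRITE a 41 -> drop (> snap)
  v24 WRITE b 10 -> skip
  v25 WRITE b 11 -> skip
  v26 WRITE a 28 -> drop (> snap)
  v27 WRITE a 30 -> drop (> snap)
  v28 WRITE b 30 -> skip
Collected: [(3, 6), (4, 42), (6, 29), (7, 39), (8, 49), (10, 15), (11, 5), (12, 20), (13, 52), (15, 46), (16, 37), (19, 49)]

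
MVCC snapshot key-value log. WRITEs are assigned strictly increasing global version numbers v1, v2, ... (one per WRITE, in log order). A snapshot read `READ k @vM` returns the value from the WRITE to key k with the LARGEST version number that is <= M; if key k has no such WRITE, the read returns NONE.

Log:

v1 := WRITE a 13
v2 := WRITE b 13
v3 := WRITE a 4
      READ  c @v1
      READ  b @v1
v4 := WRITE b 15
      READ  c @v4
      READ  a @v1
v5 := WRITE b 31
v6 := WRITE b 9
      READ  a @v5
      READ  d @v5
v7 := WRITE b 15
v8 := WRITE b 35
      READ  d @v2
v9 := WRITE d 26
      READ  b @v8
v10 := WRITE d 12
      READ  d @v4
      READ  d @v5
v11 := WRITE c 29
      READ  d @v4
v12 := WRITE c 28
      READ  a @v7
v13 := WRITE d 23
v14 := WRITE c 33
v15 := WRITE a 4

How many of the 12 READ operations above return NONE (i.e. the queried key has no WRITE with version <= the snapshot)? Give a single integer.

v1: WRITE a=13  (a history now [(1, 13)])
v2: WRITE b=13  (b history now [(2, 13)])
v3: WRITE a=4  (a history now [(1, 13), (3, 4)])
READ c @v1: history=[] -> no version <= 1 -> NONE
READ b @v1: history=[(2, 13)] -> no version <= 1 -> NONE
v4: WRITE b=15  (b history now [(2, 13), (4, 15)])
READ c @v4: history=[] -> no version <= 4 -> NONE
READ a @v1: history=[(1, 13), (3, 4)] -> pick v1 -> 13
v5: WRITE b=31  (b history now [(2, 13), (4, 15), (5, 31)])
v6: WRITE b=9  (b history now [(2, 13), (4, 15), (5, 31), (6, 9)])
READ a @v5: history=[(1, 13), (3, 4)] -> pick v3 -> 4
READ d @v5: history=[] -> no version <= 5 -> NONE
v7: WRITE b=15  (b history now [(2, 13), (4, 15), (5, 31), (6, 9), (7, 15)])
v8: WRITE b=35  (b history now [(2, 13), (4, 15), (5, 31), (6, 9), (7, 15), (8, 35)])
READ d @v2: history=[] -> no version <= 2 -> NONE
v9: WRITE d=26  (d history now [(9, 26)])
READ b @v8: history=[(2, 13), (4, 15), (5, 31), (6, 9), (7, 15), (8, 35)] -> pick v8 -> 35
v10: WRITE d=12  (d history now [(9, 26), (10, 12)])
READ d @v4: history=[(9, 26), (10, 12)] -> no version <= 4 -> NONE
READ d @v5: history=[(9, 26), (10, 12)] -> no version <= 5 -> NONE
v11: WRITE c=29  (c history now [(11, 29)])
READ d @v4: history=[(9, 26), (10, 12)] -> no version <= 4 -> NONE
v12: WRITE c=28  (c history now [(11, 29), (12, 28)])
READ a @v7: history=[(1, 13), (3, 4)] -> pick v3 -> 4
v13: WRITE d=23  (d history now [(9, 26), (10, 12), (13, 23)])
v14: WRITE c=33  (c history now [(11, 29), (12, 28), (14, 33)])
v15: WRITE a=4  (a history now [(1, 13), (3, 4), (15, 4)])
Read results in order: ['NONE', 'NONE', 'NONE', '13', '4', 'NONE', 'NONE', '35', 'NONE', 'NONE', 'NONE', '4']
NONE count = 8

Answer: 8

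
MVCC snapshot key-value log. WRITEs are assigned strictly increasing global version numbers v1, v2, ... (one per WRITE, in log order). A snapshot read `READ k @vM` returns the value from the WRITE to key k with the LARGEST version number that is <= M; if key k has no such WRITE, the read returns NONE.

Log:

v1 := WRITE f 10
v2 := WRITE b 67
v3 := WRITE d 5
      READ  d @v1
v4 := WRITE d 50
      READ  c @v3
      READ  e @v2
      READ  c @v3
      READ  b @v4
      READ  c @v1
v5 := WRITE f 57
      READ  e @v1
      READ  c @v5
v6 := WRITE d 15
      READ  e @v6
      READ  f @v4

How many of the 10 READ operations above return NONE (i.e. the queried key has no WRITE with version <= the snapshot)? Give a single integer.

Answer: 8

Derivation:
v1: WRITE f=10  (f history now [(1, 10)])
v2: WRITE b=67  (b history now [(2, 67)])
v3: WRITE d=5  (d history now [(3, 5)])
READ d @v1: history=[(3, 5)] -> no version <= 1 -> NONE
v4: WRITE d=50  (d history now [(3, 5), (4, 50)])
READ c @v3: history=[] -> no version <= 3 -> NONE
READ e @v2: history=[] -> no version <= 2 -> NONE
READ c @v3: history=[] -> no version <= 3 -> NONE
READ b @v4: history=[(2, 67)] -> pick v2 -> 67
READ c @v1: history=[] -> no version <= 1 -> NONE
v5: WRITE f=57  (f history now [(1, 10), (5, 57)])
READ e @v1: history=[] -> no version <= 1 -> NONE
READ c @v5: history=[] -> no version <= 5 -> NONE
v6: WRITE d=15  (d history now [(3, 5), (4, 50), (6, 15)])
READ e @v6: history=[] -> no version <= 6 -> NONE
READ f @v4: history=[(1, 10), (5, 57)] -> pick v1 -> 10
Read results in order: ['NONE', 'NONE', 'NONE', 'NONE', '67', 'NONE', 'NONE', 'NONE', 'NONE', '10']
NONE count = 8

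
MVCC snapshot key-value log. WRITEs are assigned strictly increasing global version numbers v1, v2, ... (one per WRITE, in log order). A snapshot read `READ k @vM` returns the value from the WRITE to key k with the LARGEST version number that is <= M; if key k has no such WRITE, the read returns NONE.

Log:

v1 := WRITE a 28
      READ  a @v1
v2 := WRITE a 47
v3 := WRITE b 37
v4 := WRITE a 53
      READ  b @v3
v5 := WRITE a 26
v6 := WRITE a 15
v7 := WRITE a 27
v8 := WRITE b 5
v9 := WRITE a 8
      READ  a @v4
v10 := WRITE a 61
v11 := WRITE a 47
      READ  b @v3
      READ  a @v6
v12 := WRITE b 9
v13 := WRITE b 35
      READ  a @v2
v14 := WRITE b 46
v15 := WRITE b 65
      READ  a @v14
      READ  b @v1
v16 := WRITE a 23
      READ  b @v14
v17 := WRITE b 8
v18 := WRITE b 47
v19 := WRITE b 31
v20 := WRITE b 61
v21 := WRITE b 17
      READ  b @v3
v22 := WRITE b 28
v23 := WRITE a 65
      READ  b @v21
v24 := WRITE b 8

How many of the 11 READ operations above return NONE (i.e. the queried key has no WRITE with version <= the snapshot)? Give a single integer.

Answer: 1

Derivation:
v1: WRITE a=28  (a history now [(1, 28)])
READ a @v1: history=[(1, 28)] -> pick v1 -> 28
v2: WRITE a=47  (a history now [(1, 28), (2, 47)])
v3: WRITE b=37  (b history now [(3, 37)])
v4: WRITE a=53  (a history now [(1, 28), (2, 47), (4, 53)])
READ b @v3: history=[(3, 37)] -> pick v3 -> 37
v5: WRITE a=26  (a history now [(1, 28), (2, 47), (4, 53), (5, 26)])
v6: WRITE a=15  (a history now [(1, 28), (2, 47), (4, 53), (5, 26), (6, 15)])
v7: WRITE a=27  (a history now [(1, 28), (2, 47), (4, 53), (5, 26), (6, 15), (7, 27)])
v8: WRITE b=5  (b history now [(3, 37), (8, 5)])
v9: WRITE a=8  (a history now [(1, 28), (2, 47), (4, 53), (5, 26), (6, 15), (7, 27), (9, 8)])
READ a @v4: history=[(1, 28), (2, 47), (4, 53), (5, 26), (6, 15), (7, 27), (9, 8)] -> pick v4 -> 53
v10: WRITE a=61  (a history now [(1, 28), (2, 47), (4, 53), (5, 26), (6, 15), (7, 27), (9, 8), (10, 61)])
v11: WRITE a=47  (a history now [(1, 28), (2, 47), (4, 53), (5, 26), (6, 15), (7, 27), (9, 8), (10, 61), (11, 47)])
READ b @v3: history=[(3, 37), (8, 5)] -> pick v3 -> 37
READ a @v6: history=[(1, 28), (2, 47), (4, 53), (5, 26), (6, 15), (7, 27), (9, 8), (10, 61), (11, 47)] -> pick v6 -> 15
v12: WRITE b=9  (b history now [(3, 37), (8, 5), (12, 9)])
v13: WRITE b=35  (b history now [(3, 37), (8, 5), (12, 9), (13, 35)])
READ a @v2: history=[(1, 28), (2, 47), (4, 53), (5, 26), (6, 15), (7, 27), (9, 8), (10, 61), (11, 47)] -> pick v2 -> 47
v14: WRITE b=46  (b history now [(3, 37), (8, 5), (12, 9), (13, 35), (14, 46)])
v15: WRITE b=65  (b history now [(3, 37), (8, 5), (12, 9), (13, 35), (14, 46), (15, 65)])
READ a @v14: history=[(1, 28), (2, 47), (4, 53), (5, 26), (6, 15), (7, 27), (9, 8), (10, 61), (11, 47)] -> pick v11 -> 47
READ b @v1: history=[(3, 37), (8, 5), (12, 9), (13, 35), (14, 46), (15, 65)] -> no version <= 1 -> NONE
v16: WRITE a=23  (a history now [(1, 28), (2, 47), (4, 53), (5, 26), (6, 15), (7, 27), (9, 8), (10, 61), (11, 47), (16, 23)])
READ b @v14: history=[(3, 37), (8, 5), (12, 9), (13, 35), (14, 46), (15, 65)] -> pick v14 -> 46
v17: WRITE b=8  (b history now [(3, 37), (8, 5), (12, 9), (13, 35), (14, 46), (15, 65), (17, 8)])
v18: WRITE b=47  (b history now [(3, 37), (8, 5), (12, 9), (13, 35), (14, 46), (15, 65), (17, 8), (18, 47)])
v19: WRITE b=31  (b history now [(3, 37), (8, 5), (12, 9), (13, 35), (14, 46), (15, 65), (17, 8), (18, 47), (19, 31)])
v20: WRITE b=61  (b history now [(3, 37), (8, 5), (12, 9), (13, 35), (14, 46), (15, 65), (17, 8), (18, 47), (19, 31), (20, 61)])
v21: WRITE b=17  (b history now [(3, 37), (8, 5), (12, 9), (13, 35), (14, 46), (15, 65), (17, 8), (18, 47), (19, 31), (20, 61), (21, 17)])
READ b @v3: history=[(3, 37), (8, 5), (12, 9), (13, 35), (14, 46), (15, 65), (17, 8), (18, 47), (19, 31), (20, 61), (21, 17)] -> pick v3 -> 37
v22: WRITE b=28  (b history now [(3, 37), (8, 5), (12, 9), (13, 35), (14, 46), (15, 65), (17, 8), (18, 47), (19, 31), (20, 61), (21, 17), (22, 28)])
v23: WRITE a=65  (a history now [(1, 28), (2, 47), (4, 53), (5, 26), (6, 15), (7, 27), (9, 8), (10, 61), (11, 47), (16, 23), (23, 65)])
READ b @v21: history=[(3, 37), (8, 5), (12, 9), (13, 35), (14, 46), (15, 65), (17, 8), (18, 47), (19, 31), (20, 61), (21, 17), (22, 28)] -> pick v21 -> 17
v24: WRITE b=8  (b history now [(3, 37), (8, 5), (12, 9), (13, 35), (14, 46), (15, 65), (17, 8), (18, 47), (19, 31), (20, 61), (21, 17), (22, 28), (24, 8)])
Read results in order: ['28', '37', '53', '37', '15', '47', '47', 'NONE', '46', '37', '17']
NONE count = 1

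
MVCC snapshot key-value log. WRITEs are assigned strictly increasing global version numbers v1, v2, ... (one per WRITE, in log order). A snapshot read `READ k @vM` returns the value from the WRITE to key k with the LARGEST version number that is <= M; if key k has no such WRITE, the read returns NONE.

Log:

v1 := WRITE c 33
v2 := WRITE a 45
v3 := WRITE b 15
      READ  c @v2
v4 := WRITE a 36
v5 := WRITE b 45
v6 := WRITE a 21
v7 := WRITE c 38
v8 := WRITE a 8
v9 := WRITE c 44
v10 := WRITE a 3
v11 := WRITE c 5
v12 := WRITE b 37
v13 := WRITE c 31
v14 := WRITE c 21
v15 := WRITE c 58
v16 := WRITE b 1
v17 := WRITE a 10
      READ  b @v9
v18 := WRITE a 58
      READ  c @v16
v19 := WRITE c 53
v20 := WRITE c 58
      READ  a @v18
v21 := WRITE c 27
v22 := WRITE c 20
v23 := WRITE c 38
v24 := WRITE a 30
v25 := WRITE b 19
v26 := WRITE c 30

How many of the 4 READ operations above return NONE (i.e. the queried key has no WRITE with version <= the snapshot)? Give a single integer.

v1: WRITE c=33  (c history now [(1, 33)])
v2: WRITE a=45  (a history now [(2, 45)])
v3: WRITE b=15  (b history now [(3, 15)])
READ c @v2: history=[(1, 33)] -> pick v1 -> 33
v4: WRITE a=36  (a history now [(2, 45), (4, 36)])
v5: WRITE b=45  (b history now [(3, 15), (5, 45)])
v6: WRITE a=21  (a history now [(2, 45), (4, 36), (6, 21)])
v7: WRITE c=38  (c history now [(1, 33), (7, 38)])
v8: WRITE a=8  (a history now [(2, 45), (4, 36), (6, 21), (8, 8)])
v9: WRITE c=44  (c history now [(1, 33), (7, 38), (9, 44)])
v10: WRITE a=3  (a history now [(2, 45), (4, 36), (6, 21), (8, 8), (10, 3)])
v11: WRITE c=5  (c history now [(1, 33), (7, 38), (9, 44), (11, 5)])
v12: WRITE b=37  (b history now [(3, 15), (5, 45), (12, 37)])
v13: WRITE c=31  (c history now [(1, 33), (7, 38), (9, 44), (11, 5), (13, 31)])
v14: WRITE c=21  (c history now [(1, 33), (7, 38), (9, 44), (11, 5), (13, 31), (14, 21)])
v15: WRITE c=58  (c history now [(1, 33), (7, 38), (9, 44), (11, 5), (13, 31), (14, 21), (15, 58)])
v16: WRITE b=1  (b history now [(3, 15), (5, 45), (12, 37), (16, 1)])
v17: WRITE a=10  (a history now [(2, 45), (4, 36), (6, 21), (8, 8), (10, 3), (17, 10)])
READ b @v9: history=[(3, 15), (5, 45), (12, 37), (16, 1)] -> pick v5 -> 45
v18: WRITE a=58  (a history now [(2, 45), (4, 36), (6, 21), (8, 8), (10, 3), (17, 10), (18, 58)])
READ c @v16: history=[(1, 33), (7, 38), (9, 44), (11, 5), (13, 31), (14, 21), (15, 58)] -> pick v15 -> 58
v19: WRITE c=53  (c history now [(1, 33), (7, 38), (9, 44), (11, 5), (13, 31), (14, 21), (15, 58), (19, 53)])
v20: WRITE c=58  (c history now [(1, 33), (7, 38), (9, 44), (11, 5), (13, 31), (14, 21), (15, 58), (19, 53), (20, 58)])
READ a @v18: history=[(2, 45), (4, 36), (6, 21), (8, 8), (10, 3), (17, 10), (18, 58)] -> pick v18 -> 58
v21: WRITE c=27  (c history now [(1, 33), (7, 38), (9, 44), (11, 5), (13, 31), (14, 21), (15, 58), (19, 53), (20, 58), (21, 27)])
v22: WRITE c=20  (c history now [(1, 33), (7, 38), (9, 44), (11, 5), (13, 31), (14, 21), (15, 58), (19, 53), (20, 58), (21, 27), (22, 20)])
v23: WRITE c=38  (c history now [(1, 33), (7, 38), (9, 44), (11, 5), (13, 31), (14, 21), (15, 58), (19, 53), (20, 58), (21, 27), (22, 20), (23, 38)])
v24: WRITE a=30  (a history now [(2, 45), (4, 36), (6, 21), (8, 8), (10, 3), (17, 10), (18, 58), (24, 30)])
v25: WRITE b=19  (b history now [(3, 15), (5, 45), (12, 37), (16, 1), (25, 19)])
v26: WRITE c=30  (c history now [(1, 33), (7, 38), (9, 44), (11, 5), (13, 31), (14, 21), (15, 58), (19, 53), (20, 58), (21, 27), (22, 20), (23, 38), (26, 30)])
Read results in order: ['33', '45', '58', '58']
NONE count = 0

Answer: 0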